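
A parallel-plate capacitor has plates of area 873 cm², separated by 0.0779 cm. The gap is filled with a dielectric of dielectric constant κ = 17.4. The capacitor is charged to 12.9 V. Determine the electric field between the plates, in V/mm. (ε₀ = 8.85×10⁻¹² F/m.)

E ≈ 16.6 V/mm

E = V/d = 12.9 / 7.79×10⁻⁴ = 1.66×10⁴ V/m.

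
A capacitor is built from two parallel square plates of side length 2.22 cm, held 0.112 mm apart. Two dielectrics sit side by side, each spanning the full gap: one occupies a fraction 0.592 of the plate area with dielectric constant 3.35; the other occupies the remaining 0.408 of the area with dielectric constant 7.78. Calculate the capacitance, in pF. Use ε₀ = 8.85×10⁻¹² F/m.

A = (2.22 cm)² = 4.93×10⁻⁴ m².
Side-by-side slabs ⇒ two capacitors in parallel, each spanning the full gap.
C₁ = κ₁ε₀A₁/d = 3.35 × 8.85×10⁻¹² × 2.92×10⁻⁴ / 1.12×10⁻⁴ = 7.72×10⁻¹¹ F.
C₂ = κ₂ε₀A₂/d = 7.78 × 8.85×10⁻¹² × 2.01×10⁻⁴ / 1.12×10⁻⁴ = 1.24×10⁻¹⁰ F.
C = C₁ + C₂ = 2.01×10⁻¹⁰ F.

C ≈ 201 pF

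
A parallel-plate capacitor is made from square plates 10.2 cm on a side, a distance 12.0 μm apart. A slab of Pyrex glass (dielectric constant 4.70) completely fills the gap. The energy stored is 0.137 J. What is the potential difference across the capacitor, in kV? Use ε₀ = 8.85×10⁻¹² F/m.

A = (10.2 cm)² = 1.04×10⁻² m².
C = κε₀A/d = 4.70 × 8.85×10⁻¹² × 1.04×10⁻² / 1.20×10⁻⁵ = 3.61×10⁻⁸ F.
V = √(2U/C) = √(2 × 0.137 / 3.61×10⁻⁸) = 2.76×10³ V.

2.76 kV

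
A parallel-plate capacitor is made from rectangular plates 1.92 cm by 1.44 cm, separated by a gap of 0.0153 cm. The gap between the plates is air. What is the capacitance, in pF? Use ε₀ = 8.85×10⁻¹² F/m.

A = 1.92 × 1.44 cm² = 2.76×10⁻⁴ m².
C = ε₀A/d = 8.85×10⁻¹² × 2.76×10⁻⁴ / 1.53×10⁻⁴ = 1.60×10⁻¹¹ F.

16.0 pF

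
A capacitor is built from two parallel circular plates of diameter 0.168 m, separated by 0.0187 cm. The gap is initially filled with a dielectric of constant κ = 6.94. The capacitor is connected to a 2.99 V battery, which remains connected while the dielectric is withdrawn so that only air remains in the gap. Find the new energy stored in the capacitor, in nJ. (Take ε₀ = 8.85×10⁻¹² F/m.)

A = π(0.168/2 m)² = 2.22×10⁻² m².
Initially C₁ = κε₀A/d = 6.94 × 8.85×10⁻¹² × 2.22×10⁻² / 1.87×10⁻⁴ = 7.28×10⁻⁹ F.
U₁ = 3.25×10⁻⁸ J.
Battery connected ⇒ V is held fixed. C₂ = 0.144 C₁ and U = ½CV², so U₂/U₁ = C₂/C₁ = 0.144.
U₂ = 0.144 × 3.25×10⁻⁸ = 4.69×10⁻⁹ J.

4.69 nJ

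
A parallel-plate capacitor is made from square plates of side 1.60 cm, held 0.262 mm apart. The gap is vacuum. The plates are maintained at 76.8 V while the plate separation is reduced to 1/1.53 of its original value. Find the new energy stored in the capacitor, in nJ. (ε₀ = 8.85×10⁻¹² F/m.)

U ≈ 39.0 nJ

A = (1.60 cm)² = 2.56×10⁻⁴ m².
Initially C₁ = ε₀A/d = 8.85×10⁻¹² × 2.56×10⁻⁴ / 2.62×10⁻⁴ = 8.65×10⁻¹² F.
U₁ = 2.55×10⁻⁸ J.
Battery connected ⇒ V is held fixed. C₂ = 1.53 C₁ and U = ½CV², so U₂/U₁ = C₂/C₁ = 1.53.
U₂ = 1.53 × 2.55×10⁻⁸ = 3.90×10⁻⁸ J.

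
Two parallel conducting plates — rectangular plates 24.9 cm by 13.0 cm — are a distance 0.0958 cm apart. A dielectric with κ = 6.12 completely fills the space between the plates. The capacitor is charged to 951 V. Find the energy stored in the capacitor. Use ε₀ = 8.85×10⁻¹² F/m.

0.828 mJ

A = 24.9 × 13.0 cm² = 3.24×10⁻² m².
C = κε₀A/d = 6.12 × 8.85×10⁻¹² × 3.24×10⁻² / 9.58×10⁻⁴ = 1.83×10⁻⁹ F.
U = ½CV² = ½ × 1.83×10⁻⁹ × (951)² = 8.28×10⁻⁴ J.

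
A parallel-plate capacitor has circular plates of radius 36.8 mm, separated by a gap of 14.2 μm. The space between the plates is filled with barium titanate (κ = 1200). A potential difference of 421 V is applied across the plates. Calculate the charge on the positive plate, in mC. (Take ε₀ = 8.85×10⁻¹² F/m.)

A = π(36.8 mm)² = 4.25×10⁻³ m².
C = κε₀A/d = 1200 × 8.85×10⁻¹² × 4.25×10⁻³ / 1.42×10⁻⁵ = 3.18×10⁻⁶ F.
Q = CV = 3.18×10⁻⁶ × 421 = 1.34×10⁻³ C.

1.34 mC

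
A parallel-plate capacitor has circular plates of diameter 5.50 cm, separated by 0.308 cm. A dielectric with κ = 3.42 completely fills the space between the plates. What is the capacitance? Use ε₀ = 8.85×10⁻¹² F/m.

A = π(5.50/2 cm)² = 2.38×10⁻³ m².
C = κε₀A/d = 3.42 × 8.85×10⁻¹² × 2.38×10⁻³ / 3.08×10⁻³ = 2.33×10⁻¹¹ F.

23.3 pF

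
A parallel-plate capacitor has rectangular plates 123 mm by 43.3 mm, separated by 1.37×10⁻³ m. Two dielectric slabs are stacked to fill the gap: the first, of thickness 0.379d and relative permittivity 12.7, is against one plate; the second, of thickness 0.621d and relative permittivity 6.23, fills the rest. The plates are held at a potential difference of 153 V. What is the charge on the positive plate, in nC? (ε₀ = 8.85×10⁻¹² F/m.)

A = 123 × 43.3 mm² = 5.33×10⁻³ m².
Stacked slabs ⇒ two capacitors in series, each with the full plate area.
C₁ = κ₁ε₀A/d₁ = 12.7 × 8.85×10⁻¹² × 5.33×10⁻³ / 5.19×10⁻⁴ = 1.15×10⁻⁹ F.
C₂ = κ₂ε₀A/d₂ = 6.23 × 8.85×10⁻¹² × 5.33×10⁻³ / 8.51×10⁻⁴ = 3.45×10⁻¹⁰ F.
C = (1/C₁ + 1/C₂)⁻¹ = 2.66×10⁻¹⁰ F.
Q = CV = 2.66×10⁻¹⁰ × 153 = 4.06×10⁻⁸ C.

40.6 nC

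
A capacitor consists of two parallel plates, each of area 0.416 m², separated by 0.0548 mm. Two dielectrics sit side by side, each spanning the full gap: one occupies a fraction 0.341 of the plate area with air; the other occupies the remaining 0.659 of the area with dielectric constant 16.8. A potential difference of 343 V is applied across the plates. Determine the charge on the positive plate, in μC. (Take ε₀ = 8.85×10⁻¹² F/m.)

263 μC

Side-by-side slabs ⇒ two capacitors in parallel, each spanning the full gap.
C₁ = κ₁ε₀A₁/d = 1.00 × 8.85×10⁻¹² × 0.142 / 5.48×10⁻⁵ = 2.29×10⁻⁸ F.
C₂ = κ₂ε₀A₂/d = 16.8 × 8.85×10⁻¹² × 0.274 / 5.48×10⁻⁵ = 7.44×10⁻⁷ F.
C = C₁ + C₂ = 7.67×10⁻⁷ F.
Q = CV = 7.67×10⁻⁷ × 343 = 2.63×10⁻⁴ C.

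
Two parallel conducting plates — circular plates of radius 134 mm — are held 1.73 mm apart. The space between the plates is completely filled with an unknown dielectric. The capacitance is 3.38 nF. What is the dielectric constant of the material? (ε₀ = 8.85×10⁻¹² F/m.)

κ ≈ 11.7

A = π(134 mm)² = 5.64×10⁻² m².
κ = Cd/(ε₀A) = 3.38×10⁻⁹ × 1.73×10⁻³ / (8.85×10⁻¹² × 5.64×10⁻²) = 11.7.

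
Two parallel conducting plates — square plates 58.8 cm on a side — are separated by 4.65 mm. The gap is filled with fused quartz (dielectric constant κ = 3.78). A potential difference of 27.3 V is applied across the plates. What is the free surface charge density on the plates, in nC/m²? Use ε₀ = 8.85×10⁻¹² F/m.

196 nC/m²

A = (58.8 cm)² = 0.346 m².
C = κε₀A/d = 3.78 × 8.85×10⁻¹² × 0.346 / 4.65×10⁻³ = 2.49×10⁻⁹ F.
σ = Q/A = CV/A = 2.49×10⁻⁹ × 27.3 / 0.346 = 1.96×10⁻⁷ C/m².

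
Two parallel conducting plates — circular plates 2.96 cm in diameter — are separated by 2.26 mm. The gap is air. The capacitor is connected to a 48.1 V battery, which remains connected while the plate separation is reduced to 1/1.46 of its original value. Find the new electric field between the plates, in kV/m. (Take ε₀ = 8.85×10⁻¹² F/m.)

A = π(2.96/2 cm)² = 6.88×10⁻⁴ m².
Initially C₁ = ε₀A/d = 8.85×10⁻¹² × 6.88×10⁻⁴ / 2.26×10⁻³ = 2.69×10⁻¹² F.
E₁ = 2.13×10⁴ V/m.
Battery connected ⇒ V is held fixed. E = V/d, so E₂/E₁ = d₁/d₂ = 1.46.
E₂ = 1.46 × 2.13×10⁴ = 3.11×10⁴ V/m.

E ≈ 31.1 kV/m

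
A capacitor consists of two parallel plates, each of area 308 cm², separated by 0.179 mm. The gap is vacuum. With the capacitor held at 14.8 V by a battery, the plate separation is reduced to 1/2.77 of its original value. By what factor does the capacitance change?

C = ε₀A/d scales as 1/d, so C₂/C₁ = d₁/d₂ = 2.77.

C₂/C₁ ≈ 2.77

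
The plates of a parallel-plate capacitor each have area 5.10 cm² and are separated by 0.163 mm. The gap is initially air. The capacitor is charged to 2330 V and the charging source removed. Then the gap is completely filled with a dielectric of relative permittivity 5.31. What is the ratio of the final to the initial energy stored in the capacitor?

U₂/U₁ ≈ 0.188

Isolated ⇒ Q is held fixed.
C₂ = 5.31 C₁ and U = Q²/(2C), so U₂/U₁ = C₁/C₂ = 0.188.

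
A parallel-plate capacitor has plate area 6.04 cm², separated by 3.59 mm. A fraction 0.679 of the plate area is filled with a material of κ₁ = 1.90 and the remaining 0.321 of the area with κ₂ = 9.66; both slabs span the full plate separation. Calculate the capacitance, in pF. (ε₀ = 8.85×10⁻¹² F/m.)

A = 6.04 cm² = 6.04×10⁻⁴ m².
Side-by-side slabs ⇒ two capacitors in parallel, each spanning the full gap.
C₁ = κ₁ε₀A₁/d = 1.90 × 8.85×10⁻¹² × 4.10×10⁻⁴ / 3.59×10⁻³ = 1.92×10⁻¹² F.
C₂ = κ₂ε₀A₂/d = 9.66 × 8.85×10⁻¹² × 1.94×10⁻⁴ / 3.59×10⁻³ = 4.62×10⁻¹² F.
C = C₁ + C₂ = 6.54×10⁻¹² F.

C ≈ 6.54 pF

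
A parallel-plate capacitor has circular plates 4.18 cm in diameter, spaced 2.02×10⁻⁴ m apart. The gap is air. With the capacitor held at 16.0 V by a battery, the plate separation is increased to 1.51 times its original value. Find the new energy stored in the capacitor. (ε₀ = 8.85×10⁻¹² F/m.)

U ≈ 5.10 nJ

A = π(4.18/2 cm)² = 1.37×10⁻³ m².
Initially C₁ = ε₀A/d = 8.85×10⁻¹² × 1.37×10⁻³ / 2.02×10⁻⁴ = 6.01×10⁻¹¹ F.
U₁ = 7.70×10⁻⁹ J.
Battery connected ⇒ V is held fixed. C₂ = 0.662 C₁ and U = ½CV², so U₂/U₁ = C₂/C₁ = 0.662.
U₂ = 0.662 × 7.70×10⁻⁹ = 5.10×10⁻⁹ J.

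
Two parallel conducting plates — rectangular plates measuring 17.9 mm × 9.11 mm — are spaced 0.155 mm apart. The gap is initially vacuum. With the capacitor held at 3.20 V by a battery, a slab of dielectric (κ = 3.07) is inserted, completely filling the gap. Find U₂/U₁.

3.07

Battery connected ⇒ V is held fixed.
C₂ = 3.07 C₁ and U = ½CV², so U₂/U₁ = C₂/C₁ = 3.07.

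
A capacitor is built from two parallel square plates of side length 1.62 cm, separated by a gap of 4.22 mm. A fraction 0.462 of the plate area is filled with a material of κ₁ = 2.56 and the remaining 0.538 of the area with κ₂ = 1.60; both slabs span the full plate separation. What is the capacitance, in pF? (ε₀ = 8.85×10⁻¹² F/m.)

C ≈ 1.12 pF

A = (1.62 cm)² = 2.62×10⁻⁴ m².
Side-by-side slabs ⇒ two capacitors in parallel, each spanning the full gap.
C₁ = κ₁ε₀A₁/d = 2.56 × 8.85×10⁻¹² × 1.21×10⁻⁴ / 4.22×10⁻³ = 6.51×10⁻¹³ F.
C₂ = κ₂ε₀A₂/d = 1.60 × 8.85×10⁻¹² × 1.41×10⁻⁴ / 4.22×10⁻³ = 4.74×10⁻¹³ F.
C = C₁ + C₂ = 1.12×10⁻¹² F.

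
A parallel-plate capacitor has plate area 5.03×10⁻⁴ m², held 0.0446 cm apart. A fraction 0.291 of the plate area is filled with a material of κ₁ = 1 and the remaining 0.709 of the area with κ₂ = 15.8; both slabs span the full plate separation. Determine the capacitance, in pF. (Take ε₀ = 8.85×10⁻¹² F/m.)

115 pF

Side-by-side slabs ⇒ two capacitors in parallel, each spanning the full gap.
C₁ = κ₁ε₀A₁/d = 1.00 × 8.85×10⁻¹² × 1.46×10⁻⁴ / 4.46×10⁻⁴ = 2.90×10⁻¹² F.
C₂ = κ₂ε₀A₂/d = 15.8 × 8.85×10⁻¹² × 3.57×10⁻⁴ / 4.46×10⁻⁴ = 1.12×10⁻¹⁰ F.
C = C₁ + C₂ = 1.15×10⁻¹⁰ F.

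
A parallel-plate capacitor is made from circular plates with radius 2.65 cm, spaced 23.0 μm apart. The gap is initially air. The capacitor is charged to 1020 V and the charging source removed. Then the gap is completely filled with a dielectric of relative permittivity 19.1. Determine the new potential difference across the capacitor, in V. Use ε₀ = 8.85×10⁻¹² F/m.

V ≈ 53.4 V

A = π(2.65 cm)² = 2.21×10⁻³ m².
Initially C₁ = ε₀A/d = 8.85×10⁻¹² × 2.21×10⁻³ / 2.30×10⁻⁵ = 8.49×10⁻¹⁰ F.
V₁ = 1.02×10³ V.
Isolated ⇒ Q is held fixed. C₂ = 19.1 C₁ and V = Q/C, so V₂/V₁ = C₁/C₂ = 0.0524.
V₂ = 0.0524 × 1.02×10³ = 53.4 V.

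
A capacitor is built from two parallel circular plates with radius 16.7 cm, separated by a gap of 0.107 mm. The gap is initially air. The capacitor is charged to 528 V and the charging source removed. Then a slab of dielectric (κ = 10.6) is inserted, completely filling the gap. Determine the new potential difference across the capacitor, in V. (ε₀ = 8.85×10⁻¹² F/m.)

A = π(16.7 cm)² = 8.76×10⁻² m².
Initially C₁ = ε₀A/d = 8.85×10⁻¹² × 8.76×10⁻² / 1.07×10⁻⁴ = 7.25×10⁻⁹ F.
V₁ = 5.28×10² V.
Isolated ⇒ Q is held fixed. C₂ = 10.6 C₁ and V = Q/C, so V₂/V₁ = C₁/C₂ = 0.0943.
V₂ = 0.0943 × 5.28×10² = 49.8 V.

V ≈ 49.8 V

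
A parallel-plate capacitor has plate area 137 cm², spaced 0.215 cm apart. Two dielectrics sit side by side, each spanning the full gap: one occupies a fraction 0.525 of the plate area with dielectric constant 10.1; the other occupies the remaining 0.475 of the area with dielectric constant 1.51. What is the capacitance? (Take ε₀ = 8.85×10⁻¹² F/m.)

A = 137 cm² = 1.37×10⁻² m².
Side-by-side slabs ⇒ two capacitors in parallel, each spanning the full gap.
C₁ = κ₁ε₀A₁/d = 10.1 × 8.85×10⁻¹² × 7.19×10⁻³ / 2.15×10⁻³ = 2.99×10⁻¹⁰ F.
C₂ = κ₂ε₀A₂/d = 1.51 × 8.85×10⁻¹² × 6.51×10⁻³ / 2.15×10⁻³ = 4.04×10⁻¹¹ F.
C = C₁ + C₂ = 3.39×10⁻¹⁰ F.

C ≈ 339 pF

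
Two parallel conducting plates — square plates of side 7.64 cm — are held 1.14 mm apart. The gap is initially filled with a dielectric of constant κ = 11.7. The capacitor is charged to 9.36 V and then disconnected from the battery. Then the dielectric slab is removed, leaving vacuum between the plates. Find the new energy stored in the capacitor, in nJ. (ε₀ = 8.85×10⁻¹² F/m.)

U ≈ 272 nJ

A = (7.64 cm)² = 5.84×10⁻³ m².
Initially C₁ = κε₀A/d = 11.7 × 8.85×10⁻¹² × 5.84×10⁻³ / 1.14×10⁻³ = 5.30×10⁻¹⁰ F.
U₁ = 2.32×10⁻⁸ J.
Isolated ⇒ Q is held fixed. C₂ = 0.0855 C₁ and U = Q²/(2C), so U₂/U₁ = C₁/C₂ = 11.7.
U₂ = 11.7 × 2.32×10⁻⁸ = 2.72×10⁻⁷ J.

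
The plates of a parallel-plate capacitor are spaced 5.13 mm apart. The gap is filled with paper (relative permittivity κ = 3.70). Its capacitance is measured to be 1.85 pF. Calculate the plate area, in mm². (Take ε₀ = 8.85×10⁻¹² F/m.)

290 mm²

A = Cd/(κε₀) = 1.85×10⁻¹² × 5.13×10⁻³ / (3.70 × 8.85×10⁻¹²) = 2.90×10⁻⁴ m².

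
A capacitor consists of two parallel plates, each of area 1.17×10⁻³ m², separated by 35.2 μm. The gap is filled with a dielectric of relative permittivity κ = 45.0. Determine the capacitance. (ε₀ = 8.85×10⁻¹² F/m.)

13.2 nF

C = κε₀A/d = 45.0 × 8.85×10⁻¹² × 1.17×10⁻³ / 3.52×10⁻⁵ = 1.32×10⁻⁸ F.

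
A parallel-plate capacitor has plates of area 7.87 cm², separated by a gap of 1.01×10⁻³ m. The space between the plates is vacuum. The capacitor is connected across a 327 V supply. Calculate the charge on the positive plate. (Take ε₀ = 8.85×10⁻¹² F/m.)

Q ≈ 2.25 nC

A = 7.87 cm² = 7.87×10⁻⁴ m².
C = ε₀A/d = 8.85×10⁻¹² × 7.87×10⁻⁴ / 1.01×10⁻³ = 6.90×10⁻¹² F.
Q = CV = 6.90×10⁻¹² × 327 = 2.25×10⁻⁹ C.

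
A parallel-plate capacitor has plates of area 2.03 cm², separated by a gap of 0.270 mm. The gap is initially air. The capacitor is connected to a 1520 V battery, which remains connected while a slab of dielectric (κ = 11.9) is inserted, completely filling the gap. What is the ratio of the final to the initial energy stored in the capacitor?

Battery connected ⇒ V is held fixed.
C₂ = 11.9 C₁ and U = ½CV², so U₂/U₁ = C₂/C₁ = 11.9.

U₂/U₁ ≈ 11.9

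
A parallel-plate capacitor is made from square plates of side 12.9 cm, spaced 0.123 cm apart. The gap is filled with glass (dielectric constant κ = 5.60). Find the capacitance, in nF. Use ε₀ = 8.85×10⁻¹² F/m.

C ≈ 0.671 nF

A = (12.9 cm)² = 1.66×10⁻² m².
C = κε₀A/d = 5.60 × 8.85×10⁻¹² × 1.66×10⁻² / 1.23×10⁻³ = 6.71×10⁻¹⁰ F.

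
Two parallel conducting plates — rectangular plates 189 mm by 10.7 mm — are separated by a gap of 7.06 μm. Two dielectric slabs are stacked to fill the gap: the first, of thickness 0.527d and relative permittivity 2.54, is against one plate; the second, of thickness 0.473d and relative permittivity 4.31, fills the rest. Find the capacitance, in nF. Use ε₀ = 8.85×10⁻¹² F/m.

A = 189 × 10.7 mm² = 2.02×10⁻³ m².
Stacked slabs ⇒ two capacitors in series, each with the full plate area.
C₁ = κ₁ε₀A/d₁ = 2.54 × 8.85×10⁻¹² × 2.02×10⁻³ / 3.72×10⁻⁶ = 1.22×10⁻⁸ F.
C₂ = κ₂ε₀A/d₂ = 4.31 × 8.85×10⁻¹² × 2.02×10⁻³ / 3.34×10⁻⁶ = 2.31×10⁻⁸ F.
C = (1/C₁ + 1/C₂)⁻¹ = 7.99×10⁻⁹ F.

C ≈ 7.99 nF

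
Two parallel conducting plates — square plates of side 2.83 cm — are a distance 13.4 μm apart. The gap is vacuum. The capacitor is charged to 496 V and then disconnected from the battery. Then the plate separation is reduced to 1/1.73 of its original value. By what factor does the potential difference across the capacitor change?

V₂/V₁ ≈ 0.578

Isolated ⇒ Q is held fixed.
C₂ = 1.73 C₁ and V = Q/C, so V₂/V₁ = C₁/C₂ = 0.578.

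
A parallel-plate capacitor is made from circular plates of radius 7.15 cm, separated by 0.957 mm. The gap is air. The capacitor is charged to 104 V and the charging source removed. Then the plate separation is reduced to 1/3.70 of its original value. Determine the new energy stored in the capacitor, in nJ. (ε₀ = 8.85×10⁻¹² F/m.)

U ≈ 217 nJ

A = π(7.15 cm)² = 1.61×10⁻² m².
Initially C₁ = ε₀A/d = 8.85×10⁻¹² × 1.61×10⁻² / 9.57×10⁻⁴ = 1.49×10⁻¹⁰ F.
U₁ = 8.03×10⁻⁷ J.
Isolated ⇒ Q is held fixed. C₂ = 3.70 C₁ and U = Q²/(2C), so U₂/U₁ = C₁/C₂ = 0.270.
U₂ = 0.270 × 8.03×10⁻⁷ = 2.17×10⁻⁷ J.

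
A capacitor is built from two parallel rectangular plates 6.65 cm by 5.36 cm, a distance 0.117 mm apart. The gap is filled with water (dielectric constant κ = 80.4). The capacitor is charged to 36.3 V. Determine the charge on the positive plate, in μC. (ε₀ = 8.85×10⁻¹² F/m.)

A = 6.65 × 5.36 cm² = 3.56×10⁻³ m².
C = κε₀A/d = 80.4 × 8.85×10⁻¹² × 3.56×10⁻³ / 1.17×10⁻⁴ = 2.17×10⁻⁸ F.
Q = CV = 2.17×10⁻⁸ × 36.3 = 7.87×10⁻⁷ C.

0.787 μC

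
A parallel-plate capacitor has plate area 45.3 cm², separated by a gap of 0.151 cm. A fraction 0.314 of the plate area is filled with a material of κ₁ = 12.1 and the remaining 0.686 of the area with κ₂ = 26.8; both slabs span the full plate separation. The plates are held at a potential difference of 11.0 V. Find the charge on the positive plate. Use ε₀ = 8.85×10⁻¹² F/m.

A = 45.3 cm² = 4.53×10⁻³ m².
Side-by-side slabs ⇒ two capacitors in parallel, each spanning the full gap.
C₁ = κ₁ε₀A₁/d = 12.1 × 8.85×10⁻¹² × 1.42×10⁻³ / 1.51×10⁻³ = 1.01×10⁻¹⁰ F.
C₂ = κ₂ε₀A₂/d = 26.8 × 8.85×10⁻¹² × 3.11×10⁻³ / 1.51×10⁻³ = 4.88×10⁻¹⁰ F.
C = C₁ + C₂ = 5.89×10⁻¹⁰ F.
Q = CV = 5.89×10⁻¹⁰ × 11.0 = 6.48×10⁻⁹ C.

6.48 nC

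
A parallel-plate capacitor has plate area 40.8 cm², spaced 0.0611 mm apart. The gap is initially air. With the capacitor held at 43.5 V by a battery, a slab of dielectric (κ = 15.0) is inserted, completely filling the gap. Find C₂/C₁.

C = κε₀A/d scales with κ, so C₂/C₁ = κ = 15.0.

C₂/C₁ ≈ 15.0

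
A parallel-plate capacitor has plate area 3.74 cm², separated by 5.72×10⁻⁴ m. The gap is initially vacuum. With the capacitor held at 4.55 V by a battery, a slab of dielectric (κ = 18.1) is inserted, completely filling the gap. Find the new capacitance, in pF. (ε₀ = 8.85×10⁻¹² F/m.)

105 pF

A = 3.74 cm² = 3.74×10⁻⁴ m².
Initially C₁ = ε₀A/d = 8.85×10⁻¹² × 3.74×10⁻⁴ / 5.72×10⁻⁴ = 5.79×10⁻¹² F.
C = κε₀A/d scales with κ, so C₂/C₁ = κ = 18.1.
C₂ = 18.1 × 5.79×10⁻¹² = 1.05×10⁻¹⁰ F.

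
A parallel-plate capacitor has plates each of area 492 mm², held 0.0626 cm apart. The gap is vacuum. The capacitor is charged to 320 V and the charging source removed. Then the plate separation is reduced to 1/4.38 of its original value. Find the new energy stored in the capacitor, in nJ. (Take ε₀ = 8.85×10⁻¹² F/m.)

A = 492 mm² = 4.92×10⁻⁴ m².
Initially C₁ = ε₀A/d = 8.85×10⁻¹² × 4.92×10⁻⁴ / 6.26×10⁻⁴ = 6.96×10⁻¹² F.
U₁ = 3.56×10⁻⁷ J.
Isolated ⇒ Q is held fixed. C₂ = 4.38 C₁ and U = Q²/(2C), so U₂/U₁ = C₁/C₂ = 0.228.
U₂ = 0.228 × 3.56×10⁻⁷ = 8.13×10⁻⁸ J.

81.3 nJ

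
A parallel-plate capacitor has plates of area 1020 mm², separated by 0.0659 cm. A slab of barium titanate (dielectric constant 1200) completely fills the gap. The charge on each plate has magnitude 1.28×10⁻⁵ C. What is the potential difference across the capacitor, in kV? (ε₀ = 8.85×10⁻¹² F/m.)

V ≈ 0.779 kV

A = 1020 mm² = 1.02×10⁻³ m².
C = κε₀A/d = 1200 × 8.85×10⁻¹² × 1.02×10⁻³ / 6.59×10⁻⁴ = 1.64×10⁻⁸ F.
V = Q/C = 1.28×10⁻⁵ / 1.64×10⁻⁸ = 7.79×10² V.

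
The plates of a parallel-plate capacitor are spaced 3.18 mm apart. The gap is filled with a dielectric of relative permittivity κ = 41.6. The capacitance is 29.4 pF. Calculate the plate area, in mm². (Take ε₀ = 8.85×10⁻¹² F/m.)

A = Cd/(κε₀) = 2.94×10⁻¹¹ × 3.18×10⁻³ / (41.6 × 8.85×10⁻¹²) = 2.54×10⁻⁴ m².

A ≈ 254 mm²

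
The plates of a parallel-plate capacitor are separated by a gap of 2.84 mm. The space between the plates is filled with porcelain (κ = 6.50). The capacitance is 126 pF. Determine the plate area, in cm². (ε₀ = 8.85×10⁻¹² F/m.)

A = Cd/(κε₀) = 1.26×10⁻¹⁰ × 2.84×10⁻³ / (6.50 × 8.85×10⁻¹²) = 6.22×10⁻³ m².

A ≈ 62.2 cm²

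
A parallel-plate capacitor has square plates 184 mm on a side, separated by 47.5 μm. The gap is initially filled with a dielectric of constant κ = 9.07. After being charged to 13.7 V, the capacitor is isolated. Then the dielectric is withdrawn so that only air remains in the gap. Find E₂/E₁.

9.07

Isolated ⇒ Q is held fixed.
V₂ = Q/C₂ = V₁/0.110; E = V/d, so E₂/E₁ = (V₂/V₁)(d₁/d₂) = 9.07.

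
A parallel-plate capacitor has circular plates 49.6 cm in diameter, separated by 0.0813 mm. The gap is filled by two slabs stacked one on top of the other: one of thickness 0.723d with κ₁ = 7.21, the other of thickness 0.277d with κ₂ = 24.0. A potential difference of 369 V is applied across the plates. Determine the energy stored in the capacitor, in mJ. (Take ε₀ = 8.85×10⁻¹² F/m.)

12.8 mJ

A = π(49.6/2 cm)² = 0.193 m².
Stacked slabs ⇒ two capacitors in series, each with the full plate area.
C₁ = κ₁ε₀A/d₁ = 7.21 × 8.85×10⁻¹² × 0.193 / 5.88×10⁻⁵ = 2.10×10⁻⁷ F.
C₂ = κ₂ε₀A/d₂ = 24.0 × 8.85×10⁻¹² × 0.193 / 2.25×10⁻⁵ = 1.82×10⁻⁶ F.
C = (1/C₁ + 1/C₂)⁻¹ = 1.88×10⁻⁷ F.
U = ½CV² = ½ × 1.88×10⁻⁷ × (369)² = 1.28×10⁻² J.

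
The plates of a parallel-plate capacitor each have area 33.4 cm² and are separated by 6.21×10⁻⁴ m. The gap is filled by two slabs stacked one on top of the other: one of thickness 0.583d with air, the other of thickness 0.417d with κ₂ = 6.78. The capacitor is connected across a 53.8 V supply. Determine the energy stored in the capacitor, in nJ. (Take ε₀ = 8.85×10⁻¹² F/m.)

A = 33.4 cm² = 3.34×10⁻³ m².
Stacked slabs ⇒ two capacitors in series, each with the full plate area.
C₁ = κ₁ε₀A/d₁ = 1.00 × 8.85×10⁻¹² × 3.34×10⁻³ / 3.62×10⁻⁴ = 8.16×10⁻¹¹ F.
C₂ = κ₂ε₀A/d₂ = 6.78 × 8.85×10⁻¹² × 3.34×10⁻³ / 2.59×10⁻⁴ = 7.74×10⁻¹⁰ F.
C = (1/C₁ + 1/C₂)⁻¹ = 7.39×10⁻¹¹ F.
U = ½CV² = ½ × 7.39×10⁻¹¹ × (53.8)² = 1.07×10⁻⁷ J.

107 nJ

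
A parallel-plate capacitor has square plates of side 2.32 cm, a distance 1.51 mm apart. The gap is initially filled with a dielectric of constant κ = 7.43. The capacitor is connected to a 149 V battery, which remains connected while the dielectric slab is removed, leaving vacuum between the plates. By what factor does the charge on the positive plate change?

Battery connected ⇒ V is held fixed.
C₂ = 0.135 C₁ and Q = CV, so Q₂/Q₁ = C₂/C₁ = 0.135.

Q₂/Q₁ ≈ 0.135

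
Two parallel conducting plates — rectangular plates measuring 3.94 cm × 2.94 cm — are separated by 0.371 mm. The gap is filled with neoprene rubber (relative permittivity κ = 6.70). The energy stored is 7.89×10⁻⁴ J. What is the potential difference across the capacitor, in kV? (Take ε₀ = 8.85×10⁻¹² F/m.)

A = 3.94 × 2.94 cm² = 1.16×10⁻³ m².
C = κε₀A/d = 6.70 × 8.85×10⁻¹² × 1.16×10⁻³ / 3.71×10⁻⁴ = 1.85×10⁻¹⁰ F.
V = √(2U/C) = √(2 × 7.89×10⁻⁴ / 1.85×10⁻¹⁰) = 2.92×10³ V.

2.92 kV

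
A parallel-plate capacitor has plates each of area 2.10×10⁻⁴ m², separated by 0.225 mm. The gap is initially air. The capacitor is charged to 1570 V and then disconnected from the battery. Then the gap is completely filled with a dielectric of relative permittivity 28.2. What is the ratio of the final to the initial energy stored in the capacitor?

U₂/U₁ ≈ 0.0355

Isolated ⇒ Q is held fixed.
C₂ = 28.2 C₁ and U = Q²/(2C), so U₂/U₁ = C₁/C₂ = 0.0355.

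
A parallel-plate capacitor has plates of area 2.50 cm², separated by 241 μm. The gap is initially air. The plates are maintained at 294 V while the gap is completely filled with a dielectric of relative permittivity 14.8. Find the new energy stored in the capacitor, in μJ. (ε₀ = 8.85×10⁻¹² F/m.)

U ≈ 5.87 μJ

A = 2.50 cm² = 2.50×10⁻⁴ m².
Initially C₁ = ε₀A/d = 8.85×10⁻¹² × 2.50×10⁻⁴ / 2.41×10⁻⁴ = 9.18×10⁻¹² F.
U₁ = 3.97×10⁻⁷ J.
Battery connected ⇒ V is held fixed. C₂ = 14.8 C₁ and U = ½CV², so U₂/U₁ = C₂/C₁ = 14.8.
U₂ = 14.8 × 3.97×10⁻⁷ = 5.87×10⁻⁶ J.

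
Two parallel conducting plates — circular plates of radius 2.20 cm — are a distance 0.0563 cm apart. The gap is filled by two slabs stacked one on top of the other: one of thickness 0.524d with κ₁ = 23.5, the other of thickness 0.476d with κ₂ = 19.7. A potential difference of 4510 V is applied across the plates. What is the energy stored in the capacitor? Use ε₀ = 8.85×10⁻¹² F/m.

A = π(2.20 cm)² = 1.52×10⁻³ m².
Stacked slabs ⇒ two capacitors in series, each with the full plate area.
C₁ = κ₁ε₀A/d₁ = 23.5 × 8.85×10⁻¹² × 1.52×10⁻³ / 2.95×10⁻⁴ = 1.07×10⁻⁹ F.
C₂ = κ₂ε₀A/d₂ = 19.7 × 8.85×10⁻¹² × 1.52×10⁻³ / 2.68×10⁻⁴ = 9.89×10⁻¹⁰ F.
C = (1/C₁ + 1/C₂)⁻¹ = 5.14×10⁻¹⁰ F.
U = ½CV² = ½ × 5.14×10⁻¹⁰ × (4510)² = 5.23×10⁻³ J.

U ≈ 5.23 mJ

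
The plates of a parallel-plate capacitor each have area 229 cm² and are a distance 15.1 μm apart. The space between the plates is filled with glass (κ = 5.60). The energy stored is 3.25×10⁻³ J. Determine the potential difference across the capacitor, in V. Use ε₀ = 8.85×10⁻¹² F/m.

A = 229 cm² = 2.29×10⁻² m².
C = κε₀A/d = 5.60 × 8.85×10⁻¹² × 2.29×10⁻² / 1.51×10⁻⁵ = 7.52×10⁻⁸ F.
V = √(2U/C) = √(2 × 3.25×10⁻³ / 7.52×10⁻⁸) = 2.94×10² V.

V ≈ 294 V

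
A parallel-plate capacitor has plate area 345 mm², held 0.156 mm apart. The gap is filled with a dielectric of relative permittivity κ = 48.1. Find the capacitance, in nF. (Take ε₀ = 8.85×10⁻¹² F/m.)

C ≈ 0.941 nF

A = 345 mm² = 3.45×10⁻⁴ m².
C = κε₀A/d = 48.1 × 8.85×10⁻¹² × 3.45×10⁻⁴ / 1.56×10⁻⁴ = 9.41×10⁻¹⁰ F.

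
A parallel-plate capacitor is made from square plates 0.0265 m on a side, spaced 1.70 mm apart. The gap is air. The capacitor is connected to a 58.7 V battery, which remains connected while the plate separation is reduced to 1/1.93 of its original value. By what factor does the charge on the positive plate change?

Battery connected ⇒ V is held fixed.
C₂ = 1.93 C₁ and Q = CV, so Q₂/Q₁ = C₂/C₁ = 1.93.

Q₂/Q₁ ≈ 1.93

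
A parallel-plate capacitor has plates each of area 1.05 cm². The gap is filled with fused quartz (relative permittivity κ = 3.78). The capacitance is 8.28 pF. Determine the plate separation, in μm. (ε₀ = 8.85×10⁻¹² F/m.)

d ≈ 424 μm

A = 1.05 cm² = 1.05×10⁻⁴ m².
d = κε₀A/C = 3.78 × 8.85×10⁻¹² × 1.05×10⁻⁴ / 8.28×10⁻¹² = 4.24×10⁻⁴ m.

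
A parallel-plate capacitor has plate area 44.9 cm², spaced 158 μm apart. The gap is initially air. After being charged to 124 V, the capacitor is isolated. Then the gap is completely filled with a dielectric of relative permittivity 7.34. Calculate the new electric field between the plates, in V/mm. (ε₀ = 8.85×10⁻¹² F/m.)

107 V/mm

A = 44.9 cm² = 4.49×10⁻³ m².
Initially C₁ = ε₀A/d = 8.85×10⁻¹² × 4.49×10⁻³ / 1.58×10⁻⁴ = 2.51×10⁻¹⁰ F.
E₁ = 7.85×10⁵ V/m.
Isolated ⇒ Q is held fixed. V₂ = Q/C₂ = V₁/7.34; E = V/d, so E₂/E₁ = (V₂/V₁)(d₁/d₂) = 0.136.
E₂ = 0.136 × 7.85×10⁵ = 1.07×10⁵ V/m.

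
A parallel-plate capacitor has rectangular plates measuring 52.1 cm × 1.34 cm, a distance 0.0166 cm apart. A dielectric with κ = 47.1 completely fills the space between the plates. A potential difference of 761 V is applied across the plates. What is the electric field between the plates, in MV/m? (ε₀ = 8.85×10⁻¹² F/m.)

E = V/d = 761 / 1.66×10⁻⁴ = 4.58×10⁶ V/m.

E ≈ 4.58 MV/m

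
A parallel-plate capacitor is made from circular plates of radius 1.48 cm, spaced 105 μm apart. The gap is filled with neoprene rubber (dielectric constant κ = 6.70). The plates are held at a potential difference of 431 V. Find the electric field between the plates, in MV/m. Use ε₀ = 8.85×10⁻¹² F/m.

E ≈ 4.10 MV/m

E = V/d = 431 / 1.05×10⁻⁴ = 4.10×10⁶ V/m.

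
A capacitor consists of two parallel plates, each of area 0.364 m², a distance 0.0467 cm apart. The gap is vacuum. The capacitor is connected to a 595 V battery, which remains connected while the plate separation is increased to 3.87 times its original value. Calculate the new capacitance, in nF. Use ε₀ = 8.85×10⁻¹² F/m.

Initially C₁ = ε₀A/d = 8.85×10⁻¹² × 0.364 / 4.67×10⁻⁴ = 6.90×10⁻⁹ F.
C = ε₀A/d scales as 1/d, so C₂/C₁ = d₁/d₂ = 1/3.87 = 0.258.
C₂ = 0.258 × 6.90×10⁻⁹ = 1.78×10⁻⁹ F.

1.78 nF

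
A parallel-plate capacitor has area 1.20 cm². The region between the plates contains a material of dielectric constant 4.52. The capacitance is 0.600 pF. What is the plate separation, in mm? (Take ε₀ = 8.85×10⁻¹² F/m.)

d ≈ 8.00 mm

A = 1.20 cm² = 1.20×10⁻⁴ m².
d = κε₀A/C = 4.52 × 8.85×10⁻¹² × 1.20×10⁻⁴ / 6.00×10⁻¹³ = 8.00×10⁻³ m.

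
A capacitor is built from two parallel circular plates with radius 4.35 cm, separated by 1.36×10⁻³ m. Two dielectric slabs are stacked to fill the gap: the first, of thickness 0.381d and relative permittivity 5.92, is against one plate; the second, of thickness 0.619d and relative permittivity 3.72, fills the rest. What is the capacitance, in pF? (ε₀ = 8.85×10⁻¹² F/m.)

A = π(4.35 cm)² = 5.94×10⁻³ m².
Stacked slabs ⇒ two capacitors in series, each with the full plate area.
C₁ = κ₁ε₀A/d₁ = 5.92 × 8.85×10⁻¹² × 5.94×10⁻³ / 5.18×10⁻⁴ = 6.01×10⁻¹⁰ F.
C₂ = κ₂ε₀A/d₂ = 3.72 × 8.85×10⁻¹² × 5.94×10⁻³ / 8.42×10⁻⁴ = 2.32×10⁻¹⁰ F.
C = (1/C₁ + 1/C₂)⁻¹ = 1.68×10⁻¹⁰ F.

168 pF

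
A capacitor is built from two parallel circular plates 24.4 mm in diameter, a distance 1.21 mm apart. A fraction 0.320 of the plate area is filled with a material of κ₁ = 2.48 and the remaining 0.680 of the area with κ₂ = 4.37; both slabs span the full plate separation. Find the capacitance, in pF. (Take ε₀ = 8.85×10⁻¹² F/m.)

A = π(24.4/2 mm)² = 4.68×10⁻⁴ m².
Side-by-side slabs ⇒ two capacitors in parallel, each spanning the full gap.
C₁ = κ₁ε₀A₁/d = 2.48 × 8.85×10⁻¹² × 1.50×10⁻⁴ / 1.21×10⁻³ = 2.71×10⁻¹² F.
C₂ = κ₂ε₀A₂/d = 4.37 × 8.85×10⁻¹² × 3.18×10⁻⁴ / 1.21×10⁻³ = 1.02×10⁻¹¹ F.
C = C₁ + C₂ = 1.29×10⁻¹¹ F.

12.9 pF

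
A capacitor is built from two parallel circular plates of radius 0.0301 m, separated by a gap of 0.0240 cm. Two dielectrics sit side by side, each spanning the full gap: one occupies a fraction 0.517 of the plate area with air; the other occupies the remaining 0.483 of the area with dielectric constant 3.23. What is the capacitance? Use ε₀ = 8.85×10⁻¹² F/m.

A = π(0.0301 m)² = 2.85×10⁻³ m².
Side-by-side slabs ⇒ two capacitors in parallel, each spanning the full gap.
C₁ = κ₁ε₀A₁/d = 1.00 × 8.85×10⁻¹² × 1.47×10⁻³ / 2.40×10⁻⁴ = 5.43×10⁻¹¹ F.
C₂ = κ₂ε₀A₂/d = 3.23 × 8.85×10⁻¹² × 1.37×10⁻³ / 2.40×10⁻⁴ = 1.64×10⁻¹⁰ F.
C = C₁ + C₂ = 2.18×10⁻¹⁰ F.

C ≈ 218 pF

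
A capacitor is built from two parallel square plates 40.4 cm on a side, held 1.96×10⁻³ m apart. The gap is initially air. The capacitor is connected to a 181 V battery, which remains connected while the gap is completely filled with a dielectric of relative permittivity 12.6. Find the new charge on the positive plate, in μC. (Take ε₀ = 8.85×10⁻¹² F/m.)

A = (40.4 cm)² = 0.163 m².
Initially C₁ = ε₀A/d = 8.85×10⁻¹² × 0.163 / 1.96×10⁻³ = 7.37×10⁻¹⁰ F.
Q₁ = 1.33×10⁻⁷ C.
Battery connected ⇒ V is held fixed. C₂ = 12.6 C₁ and Q = CV, so Q₂/Q₁ = C₂/C₁ = 12.6.
Q₂ = 12.6 × 1.33×10⁻⁷ = 1.68×10⁻⁶ C.

1.68 μC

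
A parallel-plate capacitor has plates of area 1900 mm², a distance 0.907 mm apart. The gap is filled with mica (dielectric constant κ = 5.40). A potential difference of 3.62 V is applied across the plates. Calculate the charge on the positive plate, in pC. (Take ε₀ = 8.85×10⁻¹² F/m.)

A = 1900 mm² = 1.90×10⁻³ m².
C = κε₀A/d = 5.40 × 8.85×10⁻¹² × 1.90×10⁻³ / 9.07×10⁻⁴ = 1.00×10⁻¹⁰ F.
Q = CV = 1.00×10⁻¹⁰ × 3.62 = 3.62×10⁻¹⁰ C.

Q ≈ 362 pC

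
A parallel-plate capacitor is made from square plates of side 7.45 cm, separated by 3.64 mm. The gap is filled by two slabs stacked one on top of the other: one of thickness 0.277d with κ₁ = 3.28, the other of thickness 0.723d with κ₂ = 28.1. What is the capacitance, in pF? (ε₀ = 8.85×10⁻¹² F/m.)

122 pF

A = (7.45 cm)² = 5.55×10⁻³ m².
Stacked slabs ⇒ two capacitors in series, each with the full plate area.
C₁ = κ₁ε₀A/d₁ = 3.28 × 8.85×10⁻¹² × 5.55×10⁻³ / 1.01×10⁻³ = 1.60×10⁻¹⁰ F.
C₂ = κ₂ε₀A/d₂ = 28.1 × 8.85×10⁻¹² × 5.55×10⁻³ / 2.63×10⁻³ = 5.24×10⁻¹⁰ F.
C = (1/C₁ + 1/C₂)⁻¹ = 1.22×10⁻¹⁰ F.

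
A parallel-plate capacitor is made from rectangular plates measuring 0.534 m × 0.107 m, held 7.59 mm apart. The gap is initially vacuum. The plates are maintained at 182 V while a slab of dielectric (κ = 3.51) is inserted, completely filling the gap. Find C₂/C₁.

3.51

C = κε₀A/d scales with κ, so C₂/C₁ = κ = 3.51.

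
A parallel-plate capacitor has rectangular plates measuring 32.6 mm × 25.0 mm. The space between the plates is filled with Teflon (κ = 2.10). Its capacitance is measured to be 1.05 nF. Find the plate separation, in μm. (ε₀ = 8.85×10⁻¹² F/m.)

d ≈ 14.4 μm

A = 32.6 × 25.0 mm² = 8.15×10⁻⁴ m².
d = κε₀A/C = 2.10 × 8.85×10⁻¹² × 8.15×10⁻⁴ / 1.05×10⁻⁹ = 1.44×10⁻⁵ m.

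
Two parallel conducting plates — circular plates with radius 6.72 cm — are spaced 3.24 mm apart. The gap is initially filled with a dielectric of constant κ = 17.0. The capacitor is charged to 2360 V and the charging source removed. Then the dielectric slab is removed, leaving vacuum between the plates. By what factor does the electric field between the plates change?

Isolated ⇒ Q is held fixed.
V₂ = Q/C₂ = V₁/0.0588; E = V/d, so E₂/E₁ = (V₂/V₁)(d₁/d₂) = 17.0.

17.0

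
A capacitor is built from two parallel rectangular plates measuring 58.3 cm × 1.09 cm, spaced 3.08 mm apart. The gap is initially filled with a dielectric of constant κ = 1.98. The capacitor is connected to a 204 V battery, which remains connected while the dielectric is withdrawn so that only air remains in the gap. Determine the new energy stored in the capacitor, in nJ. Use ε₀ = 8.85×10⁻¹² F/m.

U ≈ 380 nJ

A = 58.3 × 1.09 cm² = 6.35×10⁻³ m².
Initially C₁ = κε₀A/d = 1.98 × 8.85×10⁻¹² × 6.35×10⁻³ / 3.08×10⁻³ = 3.62×10⁻¹¹ F.
U₁ = 7.52×10⁻⁷ J.
Battery connected ⇒ V is held fixed. C₂ = 0.505 C₁ and U = ½CV², so U₂/U₁ = C₂/C₁ = 0.505.
U₂ = 0.505 × 7.52×10⁻⁷ = 3.80×10⁻⁷ J.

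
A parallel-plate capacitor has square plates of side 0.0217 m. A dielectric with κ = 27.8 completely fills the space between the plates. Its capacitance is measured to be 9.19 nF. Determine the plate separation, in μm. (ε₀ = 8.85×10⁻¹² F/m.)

A = (0.0217 m)² = 4.71×10⁻⁴ m².
d = κε₀A/C = 27.8 × 8.85×10⁻¹² × 4.71×10⁻⁴ / 9.19×10⁻⁹ = 1.26×10⁻⁵ m.

12.6 μm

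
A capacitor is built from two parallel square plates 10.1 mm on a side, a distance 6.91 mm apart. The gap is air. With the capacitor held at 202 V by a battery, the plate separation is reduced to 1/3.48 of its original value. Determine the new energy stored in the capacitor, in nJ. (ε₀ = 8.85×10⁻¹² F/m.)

A = (10.1 mm)² = 1.02×10⁻⁴ m².
Initially C₁ = ε₀A/d = 8.85×10⁻¹² × 1.02×10⁻⁴ / 6.91×10⁻³ = 1.31×10⁻¹³ F.
U₁ = 2.67×10⁻⁹ J.
Battery connected ⇒ V is held fixed. C₂ = 3.48 C₁ and U = ½CV², so U₂/U₁ = C₂/C₁ = 3.48.
U₂ = 3.48 × 2.67×10⁻⁹ = 9.28×10⁻⁹ J.

U ≈ 9.28 nJ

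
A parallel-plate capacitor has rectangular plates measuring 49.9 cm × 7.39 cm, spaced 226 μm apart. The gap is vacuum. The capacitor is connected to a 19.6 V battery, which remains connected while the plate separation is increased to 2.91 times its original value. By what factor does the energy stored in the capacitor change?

Battery connected ⇒ V is held fixed.
C₂ = 0.344 C₁ and U = ½CV², so U₂/U₁ = C₂/C₁ = 0.344.

U₂/U₁ ≈ 0.344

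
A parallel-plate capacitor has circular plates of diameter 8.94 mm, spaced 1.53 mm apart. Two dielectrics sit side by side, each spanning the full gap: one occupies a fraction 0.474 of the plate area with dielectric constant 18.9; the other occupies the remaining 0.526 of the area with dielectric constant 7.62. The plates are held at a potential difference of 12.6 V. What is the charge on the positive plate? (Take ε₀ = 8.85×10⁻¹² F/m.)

A = π(8.94/2 mm)² = 6.28×10⁻⁵ m².
Side-by-side slabs ⇒ two capacitors in parallel, each spanning the full gap.
C₁ = κ₁ε₀A₁/d = 18.9 × 8.85×10⁻¹² × 2.98×10⁻⁵ / 1.53×10⁻³ = 3.25×10⁻¹² F.
C₂ = κ₂ε₀A₂/d = 7.62 × 8.85×10⁻¹² × 3.30×10⁻⁵ / 1.53×10⁻³ = 1.46×10⁻¹² F.
C = C₁ + C₂ = 4.71×10⁻¹² F.
Q = CV = 4.71×10⁻¹² × 12.6 = 5.93×10⁻¹¹ C.

Q ≈ 59.3 pC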